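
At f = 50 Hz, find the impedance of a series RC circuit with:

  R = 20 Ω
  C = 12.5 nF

Step 1 — Angular frequency: ω = 2π·f = 2π·50 = 314.2 rad/s.
Step 2 — Component impedances:
  R: Z = R = 20 Ω
  C: Z = 1/(jωC) = -j/(ω·C) = 0 - j2.546e+05 Ω
Step 3 — Series combination: Z_total = R + C = 20 - j2.546e+05 Ω = 2.546e+05∠-90.0° Ω.

Z = 20 - j2.546e+05 Ω = 2.546e+05∠-90.0° Ω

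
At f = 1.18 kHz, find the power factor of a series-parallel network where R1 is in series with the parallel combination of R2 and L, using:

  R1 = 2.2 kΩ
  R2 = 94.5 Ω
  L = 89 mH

Step 1 — Angular frequency: ω = 2π·f = 2π·1180 = 7414 rad/s.
Step 2 — Component impedances:
  R1: Z = R = 2200 Ω
  R2: Z = R = 94.5 Ω
  L: Z = jωL = j·7414·0.089 = 0 + j659.9 Ω
Step 3 — Parallel branch: R2 || L = 1/(1/R2 + 1/L) = 92.6 + j13.26 Ω.
Step 4 — Series with R1: Z_total = R1 + (R2 || L) = 2293 + j13.26 Ω = 2293∠0.3° Ω.
Step 5 — Power factor: PF = cos(φ) = Re(Z)/|Z| = 2293/2293 = 1.
Step 6 — Type: Im(Z) = 13.26 ⇒ lagging (phase φ = 0.3°).

PF = 1 (lagging, φ = 0.3°)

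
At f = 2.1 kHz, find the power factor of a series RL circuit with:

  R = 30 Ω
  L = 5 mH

Step 1 — Angular frequency: ω = 2π·f = 2π·2100 = 1.319e+04 rad/s.
Step 2 — Component impedances:
  R: Z = R = 30 Ω
  L: Z = jωL = j·1.319e+04·0.005 = 0 + j65.97 Ω
Step 3 — Series combination: Z_total = R + L = 30 + j65.97 Ω = 72.47∠65.5° Ω.
Step 4 — Power factor: PF = cos(φ) = Re(Z)/|Z| = 30/72.474 = 0.4139.
Step 5 — Type: Im(Z) = 65.97 ⇒ lagging (phase φ = 65.5°).

PF = 0.4139 (lagging, φ = 65.5°)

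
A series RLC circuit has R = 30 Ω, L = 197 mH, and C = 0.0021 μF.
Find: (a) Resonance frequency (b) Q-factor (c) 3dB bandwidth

Step 1 — Resonance: ω₀ = 1/√(LC) = 1/√(0.197·2.1e-09) = 4.917e+04 rad/s.
Step 2 — f₀ = ω₀/(2π) = 7825 Hz.
Step 3 — Series Q: Q = ω₀L/R = 4.917e+04·0.197/30 = 322.9.
Step 4 — Bandwidth: Δω = ω₀/Q = 152.3 rad/s; BW = Δω/(2π) = 24.24 Hz.

(a) f₀ = 7825 Hz  (b) Q = 322.9  (c) BW = 24.24 Hz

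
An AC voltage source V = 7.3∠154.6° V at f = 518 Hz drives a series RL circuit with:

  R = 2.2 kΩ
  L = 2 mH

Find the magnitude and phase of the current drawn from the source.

Step 1 — Angular frequency: ω = 2π·f = 2π·518 = 3255 rad/s.
Step 2 — Component impedances:
  R: Z = R = 2200 Ω
  L: Z = jωL = j·3255·0.002 = 0 + j6.509 Ω
Step 3 — Series combination: Z_total = R + L = 2200 + j6.509 Ω = 2200∠0.2° Ω.
Step 4 — Source phasor: V = 7.3∠154.6° V = -6.594 + j3.131 V.
Step 5 — Ohm's law: I = V / Z_total = (-6.594 + j3.131) / (2200 + j6.509) = -0.002993 + j0.001432 A.
Step 6 — Convert to polar: |I| = 0.003318 A, ∠I = 154.4°.

I = 0.003318∠154.4° A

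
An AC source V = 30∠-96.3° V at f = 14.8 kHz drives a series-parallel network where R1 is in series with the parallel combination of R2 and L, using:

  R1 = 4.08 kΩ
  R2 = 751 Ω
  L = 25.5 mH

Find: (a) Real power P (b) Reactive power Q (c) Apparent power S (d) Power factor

Step 1 — Angular frequency: ω = 2π·f = 2π·1.48e+04 = 9.299e+04 rad/s.
Step 2 — Component impedances:
  R1: Z = R = 4080 Ω
  R2: Z = R = 751 Ω
  L: Z = jωL = j·9.299e+04·0.0255 = 0 + j2371 Ω
Step 3 — Parallel branch: R2 || L = 1/(1/R2 + 1/L) = 682.5 + j216.2 Ω.
Step 4 — Series with R1: Z_total = R1 + (R2 || L) = 4763 + j216.2 Ω = 4767∠2.6° Ω.
Step 5 — Source phasor: V = 30∠-96.3° V = -3.292 - j29.82 V.
Step 6 — Current: I = V / Z = -0.0009734 - j0.006217 A = 0.006293∠-98.9° A.
Step 7 — Complex power: S = V·I* = 0.1886 + j0.00856 VA.
Step 8 — Real power: P = Re(S) = 0.1886 W.
Step 9 — Reactive power: Q = Im(S) = 0.00856 VAR.
Step 10 — Apparent power: |S| = 0.1888 VA.
Step 11 — Power factor: PF = P/|S| = 0.999 (lagging).

(a) P = 0.1886 W  (b) Q = 0.00856 VAR  (c) S = 0.1888 VA  (d) PF = 0.999 (lagging)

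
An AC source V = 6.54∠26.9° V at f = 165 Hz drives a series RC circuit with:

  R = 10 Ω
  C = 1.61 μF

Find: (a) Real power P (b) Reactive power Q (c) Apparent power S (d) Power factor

Step 1 — Angular frequency: ω = 2π·f = 2π·165 = 1037 rad/s.
Step 2 — Component impedances:
  R: Z = R = 10 Ω
  C: Z = 1/(jωC) = -j/(ω·C) = 0 - j599.1 Ω
Step 3 — Series combination: Z_total = R + C = 10 - j599.1 Ω = 599.2∠-89.0° Ω.
Step 4 — Source phasor: V = 6.54∠26.9° V = 5.832 + j2.959 V.
Step 5 — Current: I = V / Z = -0.004775 + j0.009815 A = 0.01091∠115.9° A.
Step 6 — Complex power: S = V·I* = 0.001191 - j0.07137 VA.
Step 7 — Real power: P = Re(S) = 0.001191 W.
Step 8 — Reactive power: Q = Im(S) = -0.07137 VAR.
Step 9 — Apparent power: |S| = 0.07138 VA.
Step 10 — Power factor: PF = P/|S| = 0.01669 (leading).

(a) P = 0.001191 W  (b) Q = -0.07137 VAR  (c) S = 0.07138 VA  (d) PF = 0.01669 (leading)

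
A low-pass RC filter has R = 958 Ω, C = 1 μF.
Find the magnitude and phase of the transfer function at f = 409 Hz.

Step 1 — Angular frequency: ω = 2π·409 = 2570 rad/s.
Step 2 — Transfer function: H(jω) = 1/(1 + jωRC).
Step 3 — Denominator: 1 + jωRC = 1 + j·2570·958·1e-06 = 1 + j2.462.
Step 4 — H = 0.1416 - j0.3487.
Step 5 — Magnitude: |H| = 0.3763 (-8.5 dB); phase: φ = -67.9°.

|H| = 0.3763 (-8.5 dB), φ = -67.9°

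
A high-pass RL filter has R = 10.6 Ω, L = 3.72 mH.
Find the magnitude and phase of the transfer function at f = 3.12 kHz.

Step 1 — Angular frequency: ω = 2π·3120 = 1.96e+04 rad/s.
Step 2 — Transfer function: H(jω) = jωL/(R + jωL).
Step 3 — Numerator jωL = j·72.93; denominator R + jωL = 10.6 + j72.93.
Step 4 — H = 0.9793 + j0.1423.
Step 5 — Magnitude: |H| = 0.9896 (-0.1 dB); phase: φ = 8.3°.

|H| = 0.9896 (-0.1 dB), φ = 8.3°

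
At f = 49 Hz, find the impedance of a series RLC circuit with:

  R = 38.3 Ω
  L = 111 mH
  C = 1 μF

Step 1 — Angular frequency: ω = 2π·f = 2π·49 = 307.9 rad/s.
Step 2 — Component impedances:
  R: Z = R = 38.3 Ω
  L: Z = jωL = j·307.9·0.111 = 0 + j34.17 Ω
  C: Z = 1/(jωC) = -j/(ω·C) = 0 - j3248 Ω
Step 3 — Series combination: Z_total = R + L + C = 38.3 - j3214 Ω = 3214∠-89.3° Ω.

Z = 38.3 - j3214 Ω = 3214∠-89.3° Ω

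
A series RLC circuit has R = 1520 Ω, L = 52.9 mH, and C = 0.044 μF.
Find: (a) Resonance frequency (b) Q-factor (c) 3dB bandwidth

Step 1 — Resonance condition Im(Z)=0 gives ω₀ = 1/√(LC).
Step 2 — ω₀ = 1/√(0.0529·4.4e-08) = 2.073e+04 rad/s.
Step 3 — f₀ = ω₀/(2π) = 3299 Hz.
Step 4 — Series Q: Q = ω₀L/R = 2.073e+04·0.0529/1520 = 0.7214.
Step 5 — 3dB bandwidth: Δω = ω₀/Q = 2.873e+04 rad/s; BW = Δω/(2π) = 4573 Hz.

(a) f₀ = 3299 Hz  (b) Q = 0.7214  (c) BW = 4573 Hz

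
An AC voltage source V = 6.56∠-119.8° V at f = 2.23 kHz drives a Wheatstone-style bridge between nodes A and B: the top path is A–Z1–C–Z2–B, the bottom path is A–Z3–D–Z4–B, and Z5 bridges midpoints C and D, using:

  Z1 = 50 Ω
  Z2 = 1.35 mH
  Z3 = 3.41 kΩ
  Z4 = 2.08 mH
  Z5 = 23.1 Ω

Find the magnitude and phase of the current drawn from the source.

Step 1 — Angular frequency: ω = 2π·f = 2π·2230 = 1.401e+04 rad/s.
Step 2 — Component impedances:
  Z1: Z = R = 50 Ω
  Z2: Z = jωL = j·1.401e+04·0.00135 = 0 + j18.92 Ω
  Z3: Z = R = 3410 Ω
  Z4: Z = jωL = j·1.401e+04·0.00208 = 0 + j29.14 Ω
  Z5: Z = R = 23.1 Ω
Step 3 — Bridge requires nodal analysis (the Z5 bridge couples midpoints C and D, so the two paths cannot be reduced to a simple series/parallel combination). Setting node B to ground and injecting 1 A at node A, the 3-node admittance system at A, C, D solves to V_A = Z_AB = 51.96 + j12.75 Ω = 53.51∠13.8° Ω.
Step 4 — Source phasor: V = 6.56∠-119.8° V = -3.26 - j5.693 V.
Step 5 — Ohm's law: I = V / Z_total = (-3.26 - j5.693) / (51.96 + j12.75) = -0.08453 - j0.0888 A.
Step 6 — Convert to polar: |I| = 0.1226 A, ∠I = -133.6°.

I = 0.1226∠-133.6° A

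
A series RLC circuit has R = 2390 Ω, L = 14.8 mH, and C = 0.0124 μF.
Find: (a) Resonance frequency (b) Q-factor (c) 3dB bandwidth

Step 1 — Resonance: ω₀ = 1/√(LC) = 1/√(0.0148·1.24e-08) = 7.382e+04 rad/s.
Step 2 — f₀ = ω₀/(2π) = 1.175e+04 Hz.
Step 3 — Series Q: Q = ω₀L/R = 7.382e+04·0.0148/2390 = 0.4571.
Step 4 — Bandwidth: Δω = ω₀/Q = 1.615e+05 rad/s; BW = Δω/(2π) = 2.57e+04 Hz.

(a) f₀ = 1.175e+04 Hz  (b) Q = 0.4571  (c) BW = 2.57e+04 Hz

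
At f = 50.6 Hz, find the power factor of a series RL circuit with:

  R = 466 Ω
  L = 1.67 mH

Step 1 — Angular frequency: ω = 2π·f = 2π·50.6 = 317.9 rad/s.
Step 2 — Component impedances:
  R: Z = R = 466 Ω
  L: Z = jωL = j·317.9·0.00167 = 0 + j0.5309 Ω
Step 3 — Series combination: Z_total = R + L = 466 + j0.5309 Ω = 466∠0.1° Ω.
Step 4 — Power factor: PF = cos(φ) = Re(Z)/|Z| = 466/466 = 1.
Step 5 — Type: Im(Z) = 0.5309 ⇒ lagging (phase φ = 0.1°).

PF = 1 (lagging, φ = 0.1°)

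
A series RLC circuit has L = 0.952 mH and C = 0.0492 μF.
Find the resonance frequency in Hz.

Step 1 — Resonance condition Im(Z)=0 gives ω₀ = 1/√(LC).
Step 2 — ω₀ = 1/√(0.000952·4.92e-08) = 1.461e+05 rad/s.
Step 3 — f₀ = ω₀/(2π) = 2.326e+04 Hz.

f₀ = 2.326e+04 Hz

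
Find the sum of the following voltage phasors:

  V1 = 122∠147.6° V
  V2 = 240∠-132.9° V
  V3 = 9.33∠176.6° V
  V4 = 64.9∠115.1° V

Step 1 — Convert each phasor to rectangular form:
  V1 = 122·(cos(147.6°) + j·sin(147.6°)) = -103 + j65.37 V
  V2 = 240·(cos(-132.9°) + j·sin(-132.9°)) = -163.4 - j175.8 V
  V3 = 9.33·(cos(176.6°) + j·sin(176.6°)) = -9.314 + j0.5533 V
  V4 = 64.9·(cos(115.1°) + j·sin(115.1°)) = -27.53 + j58.77 V
Step 2 — Sum components: V_total = -303.2 - j51.11 V.
Step 3 — Convert to polar: |V_total| = 307.5 V, ∠V_total = -170.4°.

V_total = 307.5∠-170.4° V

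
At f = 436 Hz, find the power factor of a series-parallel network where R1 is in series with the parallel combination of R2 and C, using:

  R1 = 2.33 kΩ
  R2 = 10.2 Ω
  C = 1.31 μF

Step 1 — Angular frequency: ω = 2π·f = 2π·436 = 2739 rad/s.
Step 2 — Component impedances:
  R1: Z = R = 2330 Ω
  R2: Z = R = 10.2 Ω
  C: Z = 1/(jωC) = -j/(ω·C) = 0 - j278.7 Ω
Step 3 — Parallel branch: R2 || C = 1/(1/R2 + 1/C) = 10.19 - j0.3729 Ω.
Step 4 — Series with R1: Z_total = R1 + (R2 || C) = 2340 - j0.3729 Ω = 2340∠-0.0° Ω.
Step 5 — Power factor: PF = cos(φ) = Re(Z)/|Z| = 2340/2340 = 1.
Step 6 — Type: Im(Z) = -0.3729 ⇒ leading (phase φ = -0.0°).

PF = 1 (leading, φ = -0.0°)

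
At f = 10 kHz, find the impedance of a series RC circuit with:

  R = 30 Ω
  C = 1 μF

Step 1 — Angular frequency: ω = 2π·f = 2π·1e+04 = 6.283e+04 rad/s.
Step 2 — Component impedances:
  R: Z = R = 30 Ω
  C: Z = 1/(jωC) = -j/(ω·C) = 0 - j15.92 Ω
Step 3 — Series combination: Z_total = R + C = 30 - j15.92 Ω = 33.96∠-27.9° Ω.

Z = 30 - j15.92 Ω = 33.96∠-27.9° Ω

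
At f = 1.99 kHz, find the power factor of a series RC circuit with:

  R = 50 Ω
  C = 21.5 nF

Step 1 — Angular frequency: ω = 2π·f = 2π·1990 = 1.25e+04 rad/s.
Step 2 — Component impedances:
  R: Z = R = 50 Ω
  C: Z = 1/(jωC) = -j/(ω·C) = 0 - j3720 Ω
Step 3 — Series combination: Z_total = R + C = 50 - j3720 Ω = 3720∠-89.2° Ω.
Step 4 — Power factor: PF = cos(φ) = Re(Z)/|Z| = 50/3720 = 0.01344.
Step 5 — Type: Im(Z) = -3720 ⇒ leading (phase φ = -89.2°).

PF = 0.01344 (leading, φ = -89.2°)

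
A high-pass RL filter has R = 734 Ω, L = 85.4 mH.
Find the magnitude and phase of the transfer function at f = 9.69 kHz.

Step 1 — Angular frequency: ω = 2π·9690 = 6.088e+04 rad/s.
Step 2 — Transfer function: H(jω) = jωL/(R + jωL).
Step 3 — Numerator jωL = j·5199; denominator R + jωL = 734 + j5199.
Step 4 — H = 0.9805 + j0.1384.
Step 5 — Magnitude: |H| = 0.9902 (-0.1 dB); phase: φ = 8.0°.

|H| = 0.9902 (-0.1 dB), φ = 8.0°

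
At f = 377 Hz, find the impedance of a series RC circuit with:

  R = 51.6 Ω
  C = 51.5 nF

Step 1 — Angular frequency: ω = 2π·f = 2π·377 = 2369 rad/s.
Step 2 — Component impedances:
  R: Z = R = 51.6 Ω
  C: Z = 1/(jωC) = -j/(ω·C) = 0 - j8197 Ω
Step 3 — Series combination: Z_total = R + C = 51.6 - j8197 Ω = 8197∠-89.6° Ω.

Z = 51.6 - j8197 Ω = 8197∠-89.6° Ω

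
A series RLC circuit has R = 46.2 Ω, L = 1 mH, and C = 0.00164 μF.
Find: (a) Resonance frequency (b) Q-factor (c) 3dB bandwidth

Step 1 — Resonance: ω₀ = 1/√(LC) = 1/√(0.001·1.64e-09) = 7.809e+05 rad/s.
Step 2 — f₀ = ω₀/(2π) = 1.243e+05 Hz.
Step 3 — Series Q: Q = ω₀L/R = 7.809e+05·0.001/46.2 = 16.9.
Step 4 — Bandwidth: Δω = ω₀/Q = 4.62e+04 rad/s; BW = Δω/(2π) = 7353 Hz.

(a) f₀ = 1.243e+05 Hz  (b) Q = 16.9  (c) BW = 7353 Hz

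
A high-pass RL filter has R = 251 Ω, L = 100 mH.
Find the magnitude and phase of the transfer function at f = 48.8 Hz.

Step 1 — Angular frequency: ω = 2π·48.8 = 306.6 rad/s.
Step 2 — Transfer function: H(jω) = jωL/(R + jωL).
Step 3 — Numerator jωL = j·30.66; denominator R + jωL = 251 + j30.66.
Step 4 — H = 0.0147 + j0.1204.
Step 5 — Magnitude: |H| = 0.1213 (-18.3 dB); phase: φ = 83.0°.

|H| = 0.1213 (-18.3 dB), φ = 83.0°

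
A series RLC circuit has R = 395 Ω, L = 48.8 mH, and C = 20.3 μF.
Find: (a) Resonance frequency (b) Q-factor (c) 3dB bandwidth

Step 1 — Resonance: ω₀ = 1/√(LC) = 1/√(0.0488·2.03e-05) = 1005 rad/s.
Step 2 — f₀ = ω₀/(2π) = 159.9 Hz.
Step 3 — Series Q: Q = ω₀L/R = 1005·0.0488/395 = 0.1241.
Step 4 — Bandwidth: Δω = ω₀/Q = 8094 rad/s; BW = Δω/(2π) = 1288 Hz.

(a) f₀ = 159.9 Hz  (b) Q = 0.1241  (c) BW = 1288 Hz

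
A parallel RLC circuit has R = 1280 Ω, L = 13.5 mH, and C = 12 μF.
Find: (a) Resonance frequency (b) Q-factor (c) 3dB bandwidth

Step 1 — Resonance: ω₀ = 1/√(LC) = 1/√(0.0135·1.2e-05) = 2485 rad/s.
Step 2 — f₀ = ω₀/(2π) = 395.4 Hz.
Step 3 — Parallel Q: Q = R/(ω₀L) = 1280/(2485·0.0135) = 38.16.
Step 4 — Bandwidth: Δω = ω₀/Q = 65.1 rad/s; BW = Δω/(2π) = 10.36 Hz.

(a) f₀ = 395.4 Hz  (b) Q = 38.16  (c) BW = 10.36 Hz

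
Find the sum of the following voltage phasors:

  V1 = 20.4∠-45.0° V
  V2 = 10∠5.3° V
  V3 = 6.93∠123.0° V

Step 1 — Convert each phasor to rectangular form:
  V1 = 20.4·(cos(-45.0°) + j·sin(-45.0°)) = 14.42 - j14.42 V
  V2 = 10·(cos(5.3°) + j·sin(5.3°)) = 9.957 + j0.9237 V
  V3 = 6.93·(cos(123.0°) + j·sin(123.0°)) = -3.774 + j5.812 V
Step 2 — Sum components: V_total = 20.61 - j7.689 V.
Step 3 — Convert to polar: |V_total| = 22 V, ∠V_total = -20.5°.

V_total = 22∠-20.5° V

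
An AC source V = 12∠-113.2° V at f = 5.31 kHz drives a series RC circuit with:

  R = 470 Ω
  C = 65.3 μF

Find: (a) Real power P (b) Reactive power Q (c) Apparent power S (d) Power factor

Step 1 — Angular frequency: ω = 2π·f = 2π·5310 = 3.336e+04 rad/s.
Step 2 — Component impedances:
  R: Z = R = 470 Ω
  C: Z = 1/(jωC) = -j/(ω·C) = 0 - j0.459 Ω
Step 3 — Series combination: Z_total = R + C = 470 - j0.459 Ω = 470∠-0.1° Ω.
Step 4 — Source phasor: V = 12∠-113.2° V = -4.727 - j11.03 V.
Step 5 — Current: I = V / Z = -0.01004 - j0.02348 A = 0.02553∠-113.1° A.
Step 6 — Complex power: S = V·I* = 0.3064 - j0.0002992 VA.
Step 7 — Real power: P = Re(S) = 0.3064 W.
Step 8 — Reactive power: Q = Im(S) = -0.0002992 VAR.
Step 9 — Apparent power: |S| = 0.3064 VA.
Step 10 — Power factor: PF = P/|S| = 1 (leading).

(a) P = 0.3064 W  (b) Q = -0.0002992 VAR  (c) S = 0.3064 VA  (d) PF = 1 (leading)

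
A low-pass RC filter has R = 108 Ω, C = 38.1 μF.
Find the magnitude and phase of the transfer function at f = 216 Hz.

Step 1 — Angular frequency: ω = 2π·216 = 1357 rad/s.
Step 2 — Transfer function: H(jω) = 1/(1 + jωRC).
Step 3 — Denominator: 1 + jωRC = 1 + j·1357·108·3.81e-05 = 1 + j5.584.
Step 4 — H = 0.03107 - j0.1735.
Step 5 — Magnitude: |H| = 0.1763 (-15.1 dB); phase: φ = -79.8°.

|H| = 0.1763 (-15.1 dB), φ = -79.8°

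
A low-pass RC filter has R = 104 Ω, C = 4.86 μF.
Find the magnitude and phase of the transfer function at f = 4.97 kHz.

Step 1 — Angular frequency: ω = 2π·4970 = 3.123e+04 rad/s.
Step 2 — Transfer function: H(jω) = 1/(1 + jωRC).
Step 3 — Denominator: 1 + jωRC = 1 + j·3.123e+04·104·4.86e-06 = 1 + j15.78.
Step 4 — H = 0.003998 - j0.0631.
Step 5 — Magnitude: |H| = 0.06323 (-24.0 dB); phase: φ = -86.4°.

|H| = 0.06323 (-24.0 dB), φ = -86.4°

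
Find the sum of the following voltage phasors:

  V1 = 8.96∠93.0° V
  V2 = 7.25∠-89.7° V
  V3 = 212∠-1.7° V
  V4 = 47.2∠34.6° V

Step 1 — Convert each phasor to rectangular form:
  V1 = 8.96·(cos(93.0°) + j·sin(93.0°)) = -0.4689 + j8.948 V
  V2 = 7.25·(cos(-89.7°) + j·sin(-89.7°)) = 0.03796 - j7.25 V
  V3 = 212·(cos(-1.7°) + j·sin(-1.7°)) = 211.9 - j6.289 V
  V4 = 47.2·(cos(34.6°) + j·sin(34.6°)) = 38.85 + j26.8 V
Step 2 — Sum components: V_total = 250.3 + j22.21 V.
Step 3 — Convert to polar: |V_total| = 251.3 V, ∠V_total = 5.1°.

V_total = 251.3∠5.1° V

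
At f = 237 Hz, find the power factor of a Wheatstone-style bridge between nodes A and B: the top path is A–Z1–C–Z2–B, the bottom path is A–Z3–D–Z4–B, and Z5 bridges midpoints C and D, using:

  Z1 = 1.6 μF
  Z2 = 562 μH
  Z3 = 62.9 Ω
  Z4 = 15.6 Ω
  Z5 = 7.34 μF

Step 1 — Angular frequency: ω = 2π·f = 2π·237 = 1489 rad/s.
Step 2 — Component impedances:
  Z1: Z = 1/(jωC) = -j/(ω·C) = 0 - j419.7 Ω
  Z2: Z = jωL = j·1489·0.000562 = 0 + j0.8369 Ω
  Z3: Z = R = 62.9 Ω
  Z4: Z = R = 15.6 Ω
  Z5: Z = 1/(jωC) = -j/(ω·C) = 0 - j91.49 Ω
Step 3 — Bridge requires nodal analysis (the Z5 bridge couples midpoints C and D, so the two paths cannot be reduced to a simple series/parallel combination). Setting node B to ground and injecting 1 A at node A, the 3-node admittance system at A, C, D solves to V_A = Z_AB = 74.51 - j16.44 Ω = 76.3∠-12.4° Ω.
Step 4 — Power factor: PF = cos(φ) = Re(Z)/|Z| = 74.51/76.3 = 0.9765.
Step 5 — Type: Im(Z) = -16.44 ⇒ leading (phase φ = -12.4°).

PF = 0.9765 (leading, φ = -12.4°)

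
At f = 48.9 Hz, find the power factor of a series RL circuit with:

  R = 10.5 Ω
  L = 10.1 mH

Step 1 — Angular frequency: ω = 2π·f = 2π·48.9 = 307.2 rad/s.
Step 2 — Component impedances:
  R: Z = R = 10.5 Ω
  L: Z = jωL = j·307.2·0.0101 = 0 + j3.103 Ω
Step 3 — Series combination: Z_total = R + L = 10.5 + j3.103 Ω = 10.95∠16.5° Ω.
Step 4 — Power factor: PF = cos(φ) = Re(Z)/|Z| = 10.5/10.949 = 0.959.
Step 5 — Type: Im(Z) = 3.103 ⇒ lagging (phase φ = 16.5°).

PF = 0.959 (lagging, φ = 16.5°)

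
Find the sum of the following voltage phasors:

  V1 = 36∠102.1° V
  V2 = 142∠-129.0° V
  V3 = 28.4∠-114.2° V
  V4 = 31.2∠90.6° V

Step 1 — Convert each phasor to rectangular form:
  V1 = 36·(cos(102.1°) + j·sin(102.1°)) = -7.546 + j35.2 V
  V2 = 142·(cos(-129.0°) + j·sin(-129.0°)) = -89.36 - j110.4 V
  V3 = 28.4·(cos(-114.2°) + j·sin(-114.2°)) = -11.64 - j25.9 V
  V4 = 31.2·(cos(90.6°) + j·sin(90.6°)) = -0.3267 + j31.2 V
Step 2 — Sum components: V_total = -108.9 - j69.86 V.
Step 3 — Convert to polar: |V_total| = 129.4 V, ∠V_total = -147.3°.

V_total = 129.4∠-147.3° V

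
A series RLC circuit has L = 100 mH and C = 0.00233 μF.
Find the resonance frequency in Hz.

Step 1 — Resonance condition Im(Z)=0 gives ω₀ = 1/√(LC).
Step 2 — ω₀ = 1/√(0.1·2.33e-09) = 6.551e+04 rad/s.
Step 3 — f₀ = ω₀/(2π) = 1.043e+04 Hz.

f₀ = 1.043e+04 Hz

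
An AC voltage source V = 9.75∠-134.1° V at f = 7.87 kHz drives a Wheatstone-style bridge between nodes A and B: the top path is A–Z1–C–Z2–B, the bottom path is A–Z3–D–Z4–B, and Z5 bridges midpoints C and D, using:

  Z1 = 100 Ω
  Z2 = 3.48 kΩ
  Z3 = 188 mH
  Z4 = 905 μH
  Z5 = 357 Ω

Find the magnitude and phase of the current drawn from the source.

Step 1 — Angular frequency: ω = 2π·f = 2π·7870 = 4.945e+04 rad/s.
Step 2 — Component impedances:
  Z1: Z = R = 100 Ω
  Z2: Z = R = 3480 Ω
  Z3: Z = jωL = j·4.945e+04·0.188 = 0 + j9296 Ω
  Z4: Z = jωL = j·4.945e+04·0.000905 = 0 + j44.75 Ω
  Z5: Z = R = 357 Ω
Step 3 — Bridge requires nodal analysis (the Z5 bridge couples midpoints C and D, so the two paths cannot be reduced to a simple series/parallel combination). Setting node B to ground and injecting 1 A at node A, the 3-node admittance system at A, C, D solves to V_A = Z_AB = 423.7 + j56.09 Ω = 427.4∠7.5° Ω.
Step 4 — Source phasor: V = 9.75∠-134.1° V = -6.785 - j7.002 V.
Step 5 — Ohm's law: I = V / Z_total = (-6.785 - j7.002) / (423.7 + j56.09) = -0.01789 - j0.01416 A.
Step 6 — Convert to polar: |I| = 0.02281 A, ∠I = -141.6°.

I = 0.02281∠-141.6° A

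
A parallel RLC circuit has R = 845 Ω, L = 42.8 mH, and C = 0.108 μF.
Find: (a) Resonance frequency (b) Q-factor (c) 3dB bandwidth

Step 1 — Resonance: ω₀ = 1/√(LC) = 1/√(0.0428·1.08e-07) = 1.471e+04 rad/s.
Step 2 — f₀ = ω₀/(2π) = 2341 Hz.
Step 3 — Parallel Q: Q = R/(ω₀L) = 845/(1.471e+04·0.0428) = 1.342.
Step 4 — Bandwidth: Δω = ω₀/Q = 1.096e+04 rad/s; BW = Δω/(2π) = 1744 Hz.

(a) f₀ = 2341 Hz  (b) Q = 1.342  (c) BW = 1744 Hz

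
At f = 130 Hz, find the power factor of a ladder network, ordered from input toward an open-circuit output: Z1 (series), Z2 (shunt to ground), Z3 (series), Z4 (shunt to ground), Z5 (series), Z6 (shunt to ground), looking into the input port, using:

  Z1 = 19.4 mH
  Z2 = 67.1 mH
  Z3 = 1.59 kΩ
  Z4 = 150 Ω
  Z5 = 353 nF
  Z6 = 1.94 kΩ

Step 1 — Angular frequency: ω = 2π·f = 2π·130 = 816.8 rad/s.
Step 2 — Component impedances:
  Z1: Z = jωL = j·816.8·0.0194 = 0 + j15.85 Ω
  Z2: Z = jωL = j·816.8·0.0671 = 0 + j54.81 Ω
  Z3: Z = R = 1590 Ω
  Z4: Z = R = 150 Ω
  Z5: Z = 1/(jωC) = -j/(ω·C) = 0 - j3468 Ω
  Z6: Z = R = 1940 Ω
Step 3 — Ladder network (open output): work backward from the far end, alternating series and parallel combinations. Z_in = 1.728 + j70.6 Ω = 70.63∠88.6° Ω.
Step 4 — Power factor: PF = cos(φ) = Re(Z)/|Z| = 1.7278/70.626 = 0.02446.
Step 5 — Type: Im(Z) = 70.6 ⇒ lagging (phase φ = 88.6°).

PF = 0.02446 (lagging, φ = 88.6°)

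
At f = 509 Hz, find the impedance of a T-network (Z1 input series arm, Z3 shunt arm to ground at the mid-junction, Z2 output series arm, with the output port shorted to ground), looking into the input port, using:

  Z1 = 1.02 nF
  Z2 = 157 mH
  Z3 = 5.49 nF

Step 1 — Angular frequency: ω = 2π·f = 2π·509 = 3198 rad/s.
Step 2 — Component impedances:
  Z1: Z = 1/(jωC) = -j/(ω·C) = 0 - j3.066e+05 Ω
  Z2: Z = jωL = j·3198·0.157 = 0 + j502.1 Ω
  Z3: Z = 1/(jωC) = -j/(ω·C) = 0 - j5.695e+04 Ω
Step 3 — With the output port shorted to ground, the output series arm Z2 runs from the junction to ground; the shunt arm Z3 also runs from the junction to ground. They appear in parallel: Z3 || Z2 = 0 + j506.6 Ω.
Step 4 — Series with input arm Z1: Z_in = Z1 + (Z3 || Z2) = 0 - j3.06e+05 Ω = 3.06e+05∠-90.0° Ω.

Z = 0 - j3.06e+05 Ω = 3.06e+05∠-90.0° Ω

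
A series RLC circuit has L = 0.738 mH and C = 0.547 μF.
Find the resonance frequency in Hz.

Step 1 — Resonance condition Im(Z)=0 gives ω₀ = 1/√(LC).
Step 2 — ω₀ = 1/√(0.000738·5.47e-07) = 4.977e+04 rad/s.
Step 3 — f₀ = ω₀/(2π) = 7921 Hz.

f₀ = 7921 Hz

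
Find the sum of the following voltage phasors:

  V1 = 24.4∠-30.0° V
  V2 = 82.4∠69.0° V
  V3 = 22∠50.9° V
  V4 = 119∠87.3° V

Step 1 — Convert each phasor to rectangular form:
  V1 = 24.4·(cos(-30.0°) + j·sin(-30.0°)) = 21.13 - j12.2 V
  V2 = 82.4·(cos(69.0°) + j·sin(69.0°)) = 29.53 + j76.93 V
  V3 = 22·(cos(50.9°) + j·sin(50.9°)) = 13.87 + j17.07 V
  V4 = 119·(cos(87.3°) + j·sin(87.3°)) = 5.606 + j118.9 V
Step 2 — Sum components: V_total = 70.14 + j200.7 V.
Step 3 — Convert to polar: |V_total| = 212.6 V, ∠V_total = 70.7°.

V_total = 212.6∠70.7° V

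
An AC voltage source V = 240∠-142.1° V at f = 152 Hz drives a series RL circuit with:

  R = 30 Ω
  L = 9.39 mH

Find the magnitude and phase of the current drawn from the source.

Step 1 — Angular frequency: ω = 2π·f = 2π·152 = 955 rad/s.
Step 2 — Component impedances:
  R: Z = R = 30 Ω
  L: Z = jωL = j·955·0.00939 = 0 + j8.968 Ω
Step 3 — Series combination: Z_total = R + L = 30 + j8.968 Ω = 31.31∠16.6° Ω.
Step 4 — Source phasor: V = 240∠-142.1° V = -189.4 - j147.4 V.
Step 5 — Ohm's law: I = V / Z_total = (-189.4 - j147.4) / (30 + j8.968) = -7.143 - j2.779 A.
Step 6 — Convert to polar: |I| = 7.665 A, ∠I = -158.7°.

I = 7.665∠-158.7° A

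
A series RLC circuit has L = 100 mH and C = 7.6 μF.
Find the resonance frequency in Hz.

Step 1 — Resonance condition Im(Z)=0 gives ω₀ = 1/√(LC).
Step 2 — ω₀ = 1/√(0.1·7.6e-06) = 1147 rad/s.
Step 3 — f₀ = ω₀/(2π) = 182.6 Hz.

f₀ = 182.6 Hz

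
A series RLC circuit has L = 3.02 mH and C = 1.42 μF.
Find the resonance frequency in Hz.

Step 1 — Resonance condition Im(Z)=0 gives ω₀ = 1/√(LC).
Step 2 — ω₀ = 1/√(0.00302·1.42e-06) = 1.527e+04 rad/s.
Step 3 — f₀ = ω₀/(2π) = 2430 Hz.

f₀ = 2430 Hz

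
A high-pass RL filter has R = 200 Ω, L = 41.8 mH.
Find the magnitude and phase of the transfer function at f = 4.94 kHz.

Step 1 — Angular frequency: ω = 2π·4940 = 3.104e+04 rad/s.
Step 2 — Transfer function: H(jω) = jωL/(R + jωL).
Step 3 — Numerator jωL = j·1297; denominator R + jωL = 200 + j1297.
Step 4 — H = 0.9768 + j0.1506.
Step 5 — Magnitude: |H| = 0.9883 (-0.1 dB); phase: φ = 8.8°.

|H| = 0.9883 (-0.1 dB), φ = 8.8°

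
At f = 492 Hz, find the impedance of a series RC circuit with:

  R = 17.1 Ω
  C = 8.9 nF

Step 1 — Angular frequency: ω = 2π·f = 2π·492 = 3091 rad/s.
Step 2 — Component impedances:
  R: Z = R = 17.1 Ω
  C: Z = 1/(jωC) = -j/(ω·C) = 0 - j3.635e+04 Ω
Step 3 — Series combination: Z_total = R + C = 17.1 - j3.635e+04 Ω = 3.635e+04∠-90.0° Ω.

Z = 17.1 - j3.635e+04 Ω = 3.635e+04∠-90.0° Ω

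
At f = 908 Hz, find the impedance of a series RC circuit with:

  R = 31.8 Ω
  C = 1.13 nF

Step 1 — Angular frequency: ω = 2π·f = 2π·908 = 5705 rad/s.
Step 2 — Component impedances:
  R: Z = R = 31.8 Ω
  C: Z = 1/(jωC) = -j/(ω·C) = 0 - j1.551e+05 Ω
Step 3 — Series combination: Z_total = R + C = 31.8 - j1.551e+05 Ω = 1.551e+05∠-90.0° Ω.

Z = 31.8 - j1.551e+05 Ω = 1.551e+05∠-90.0° Ω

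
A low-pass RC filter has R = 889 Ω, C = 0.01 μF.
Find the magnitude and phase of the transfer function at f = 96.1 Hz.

Step 1 — Angular frequency: ω = 2π·96.1 = 603.8 rad/s.
Step 2 — Transfer function: H(jω) = 1/(1 + jωRC).
Step 3 — Denominator: 1 + jωRC = 1 + j·603.8·889·1e-08 = 1 + j0.005368.
Step 4 — H = 1 - j0.005368.
Step 5 — Magnitude: |H| = 1 (-0.0 dB); phase: φ = -0.3°.

|H| = 1 (-0.0 dB), φ = -0.3°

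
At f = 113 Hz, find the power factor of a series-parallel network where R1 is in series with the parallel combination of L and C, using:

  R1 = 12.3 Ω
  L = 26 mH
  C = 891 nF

Step 1 — Angular frequency: ω = 2π·f = 2π·113 = 710 rad/s.
Step 2 — Component impedances:
  R1: Z = R = 12.3 Ω
  L: Z = jωL = j·710·0.026 = 0 + j18.46 Ω
  C: Z = 1/(jωC) = -j/(ω·C) = 0 - j1581 Ω
Step 3 — Parallel branch: L || C = 1/(1/L + 1/C) = 0 + j18.68 Ω.
Step 4 — Series with R1: Z_total = R1 + (L || C) = 12.3 + j18.68 Ω = 22.36∠56.6° Ω.
Step 5 — Power factor: PF = cos(φ) = Re(Z)/|Z| = 12.3/22.364 = 0.55.
Step 6 — Type: Im(Z) = 18.68 ⇒ lagging (phase φ = 56.6°).

PF = 0.55 (lagging, φ = 56.6°)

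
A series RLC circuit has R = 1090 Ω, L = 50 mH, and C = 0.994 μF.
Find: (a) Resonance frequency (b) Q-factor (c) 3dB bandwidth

Step 1 — Resonance: ω₀ = 1/√(LC) = 1/√(0.05·9.94e-07) = 4486 rad/s.
Step 2 — f₀ = ω₀/(2π) = 713.9 Hz.
Step 3 — Series Q: Q = ω₀L/R = 4486·0.05/1090 = 0.2058.
Step 4 — Bandwidth: Δω = ω₀/Q = 2.18e+04 rad/s; BW = Δω/(2π) = 3470 Hz.

(a) f₀ = 713.9 Hz  (b) Q = 0.2058  (c) BW = 3470 Hz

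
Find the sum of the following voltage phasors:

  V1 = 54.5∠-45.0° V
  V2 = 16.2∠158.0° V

Step 1 — Convert each phasor to rectangular form:
  V1 = 54.5·(cos(-45.0°) + j·sin(-45.0°)) = 38.54 - j38.54 V
  V2 = 16.2·(cos(158.0°) + j·sin(158.0°)) = -15.02 + j6.069 V
Step 2 — Sum components: V_total = 23.52 - j32.47 V.
Step 3 — Convert to polar: |V_total| = 40.09 V, ∠V_total = -54.1°.

V_total = 40.09∠-54.1° V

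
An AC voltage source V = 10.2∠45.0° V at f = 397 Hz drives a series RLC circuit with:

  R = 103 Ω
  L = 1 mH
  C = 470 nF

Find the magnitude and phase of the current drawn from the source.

Step 1 — Angular frequency: ω = 2π·f = 2π·397 = 2494 rad/s.
Step 2 — Component impedances:
  R: Z = R = 103 Ω
  L: Z = jωL = j·2494·0.001 = 0 + j2.494 Ω
  C: Z = 1/(jωC) = -j/(ω·C) = 0 - j853 Ω
Step 3 — Series combination: Z_total = R + L + C = 103 - j850.5 Ω = 856.7∠-83.1° Ω.
Step 4 — Source phasor: V = 10.2∠45.0° V = 7.212 + j7.212 V.
Step 5 — Ohm's law: I = V / Z_total = (7.212 + j7.212) / (103 - j850.5) = -0.007346 + j0.00937 A.
Step 6 — Convert to polar: |I| = 0.01191 A, ∠I = 128.1°.

I = 0.01191∠128.1° A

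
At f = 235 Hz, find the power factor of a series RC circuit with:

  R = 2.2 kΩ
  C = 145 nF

Step 1 — Angular frequency: ω = 2π·f = 2π·235 = 1477 rad/s.
Step 2 — Component impedances:
  R: Z = R = 2200 Ω
  C: Z = 1/(jωC) = -j/(ω·C) = 0 - j4671 Ω
Step 3 — Series combination: Z_total = R + C = 2200 - j4671 Ω = 5163∠-64.8° Ω.
Step 4 — Power factor: PF = cos(φ) = Re(Z)/|Z| = 2200/5163 = 0.4261.
Step 5 — Type: Im(Z) = -4671 ⇒ leading (phase φ = -64.8°).

PF = 0.4261 (leading, φ = -64.8°)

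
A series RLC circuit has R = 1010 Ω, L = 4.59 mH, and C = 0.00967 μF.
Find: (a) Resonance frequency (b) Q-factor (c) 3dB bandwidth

Step 1 — Resonance: ω₀ = 1/√(LC) = 1/√(0.00459·9.67e-09) = 1.501e+05 rad/s.
Step 2 — f₀ = ω₀/(2π) = 2.389e+04 Hz.
Step 3 — Series Q: Q = ω₀L/R = 1.501e+05·0.00459/1010 = 0.6821.
Step 4 — Bandwidth: Δω = ω₀/Q = 2.2e+05 rad/s; BW = Δω/(2π) = 3.502e+04 Hz.

(a) f₀ = 2.389e+04 Hz  (b) Q = 0.6821  (c) BW = 3.502e+04 Hz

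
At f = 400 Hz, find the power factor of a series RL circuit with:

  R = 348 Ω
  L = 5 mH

Step 1 — Angular frequency: ω = 2π·f = 2π·400 = 2513 rad/s.
Step 2 — Component impedances:
  R: Z = R = 348 Ω
  L: Z = jωL = j·2513·0.005 = 0 + j12.57 Ω
Step 3 — Series combination: Z_total = R + L = 348 + j12.57 Ω = 348.2∠2.1° Ω.
Step 4 — Power factor: PF = cos(φ) = Re(Z)/|Z| = 348/348.23 = 0.9993.
Step 5 — Type: Im(Z) = 12.57 ⇒ lagging (phase φ = 2.1°).

PF = 0.9993 (lagging, φ = 2.1°)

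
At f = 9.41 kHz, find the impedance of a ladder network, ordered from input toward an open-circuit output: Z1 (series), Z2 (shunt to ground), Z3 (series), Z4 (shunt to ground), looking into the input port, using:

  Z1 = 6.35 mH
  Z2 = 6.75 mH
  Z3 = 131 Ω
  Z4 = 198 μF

Step 1 — Angular frequency: ω = 2π·f = 2π·9410 = 5.912e+04 rad/s.
Step 2 — Component impedances:
  Z1: Z = jωL = j·5.912e+04·0.00635 = 0 + j375.4 Ω
  Z2: Z = jωL = j·5.912e+04·0.00675 = 0 + j399.1 Ω
  Z3: Z = R = 131 Ω
  Z4: Z = 1/(jωC) = -j/(ω·C) = 0 - j0.08542 Ω
Step 3 — Ladder network (open output): work backward from the far end, alternating series and parallel combinations. Z_in = 118.3 + j414.2 Ω = 430.8∠74.1° Ω.

Z = 118.3 + j414.2 Ω = 430.8∠74.1° Ω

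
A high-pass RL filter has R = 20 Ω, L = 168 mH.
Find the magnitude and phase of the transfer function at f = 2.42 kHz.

Step 1 — Angular frequency: ω = 2π·2420 = 1.521e+04 rad/s.
Step 2 — Transfer function: H(jω) = jωL/(R + jωL).
Step 3 — Numerator jωL = j·2554; denominator R + jωL = 20 + j2554.
Step 4 — H = 0.9999 + j0.007829.
Step 5 — Magnitude: |H| = 1 (-0.0 dB); phase: φ = 0.4°.

|H| = 1 (-0.0 dB), φ = 0.4°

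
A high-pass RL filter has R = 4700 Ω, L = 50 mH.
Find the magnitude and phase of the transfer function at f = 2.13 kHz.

Step 1 — Angular frequency: ω = 2π·2130 = 1.338e+04 rad/s.
Step 2 — Transfer function: H(jω) = jωL/(R + jωL).
Step 3 — Numerator jωL = j·669.2; denominator R + jωL = 4700 + j669.2.
Step 4 — H = 0.01987 + j0.1395.
Step 5 — Magnitude: |H| = 0.141 (-17.0 dB); phase: φ = 81.9°.

|H| = 0.141 (-17.0 dB), φ = 81.9°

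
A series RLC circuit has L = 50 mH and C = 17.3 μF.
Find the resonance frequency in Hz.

Step 1 — Resonance condition Im(Z)=0 gives ω₀ = 1/√(LC).
Step 2 — ω₀ = 1/√(0.05·1.73e-05) = 1075 rad/s.
Step 3 — f₀ = ω₀/(2π) = 171.1 Hz.

f₀ = 171.1 Hz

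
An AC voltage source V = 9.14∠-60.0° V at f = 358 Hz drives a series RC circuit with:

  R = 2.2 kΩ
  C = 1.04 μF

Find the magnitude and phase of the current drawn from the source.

Step 1 — Angular frequency: ω = 2π·f = 2π·358 = 2249 rad/s.
Step 2 — Component impedances:
  R: Z = R = 2200 Ω
  C: Z = 1/(jωC) = -j/(ω·C) = 0 - j427.5 Ω
Step 3 — Series combination: Z_total = R + C = 2200 - j427.5 Ω = 2241∠-11.0° Ω.
Step 4 — Source phasor: V = 9.14∠-60.0° V = 4.57 - j7.915 V.
Step 5 — Ohm's law: I = V / Z_total = (4.57 - j7.915) / (2200 - j427.5) = 0.002675 - j0.003078 A.
Step 6 — Convert to polar: |I| = 0.004078 A, ∠I = -49.0°.

I = 0.004078∠-49.0° A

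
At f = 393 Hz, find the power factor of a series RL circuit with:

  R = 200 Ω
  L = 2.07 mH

Step 1 — Angular frequency: ω = 2π·f = 2π·393 = 2469 rad/s.
Step 2 — Component impedances:
  R: Z = R = 200 Ω
  L: Z = jωL = j·2469·0.00207 = 0 + j5.111 Ω
Step 3 — Series combination: Z_total = R + L = 200 + j5.111 Ω = 200.1∠1.5° Ω.
Step 4 — Power factor: PF = cos(φ) = Re(Z)/|Z| = 200/200.07 = 0.9997.
Step 5 — Type: Im(Z) = 5.111 ⇒ lagging (phase φ = 1.5°).

PF = 0.9997 (lagging, φ = 1.5°)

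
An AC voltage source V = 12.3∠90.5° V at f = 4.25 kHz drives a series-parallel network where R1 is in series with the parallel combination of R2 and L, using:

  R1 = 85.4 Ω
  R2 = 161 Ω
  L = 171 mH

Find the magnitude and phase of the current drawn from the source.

Step 1 — Angular frequency: ω = 2π·f = 2π·4250 = 2.67e+04 rad/s.
Step 2 — Component impedances:
  R1: Z = R = 85.4 Ω
  R2: Z = R = 161 Ω
  L: Z = jωL = j·2.67e+04·0.171 = 0 + j4566 Ω
Step 3 — Parallel branch: R2 || L = 1/(1/R2 + 1/L) = 160.8 + j5.67 Ω.
Step 4 — Series with R1: Z_total = R1 + (R2 || L) = 246.2 + j5.67 Ω = 246.3∠1.3° Ω.
Step 5 — Source phasor: V = 12.3∠90.5° V = -0.1073 + j12.3 V.
Step 6 — Ohm's law: I = V / Z_total = (-0.1073 + j12.3) / (246.2 + j5.67) = 0.0007141 + j0.04994 A.
Step 7 — Convert to polar: |I| = 0.04995 A, ∠I = 89.2°.

I = 0.04995∠89.2° A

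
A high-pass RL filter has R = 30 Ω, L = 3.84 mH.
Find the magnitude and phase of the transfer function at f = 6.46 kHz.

Step 1 — Angular frequency: ω = 2π·6460 = 4.059e+04 rad/s.
Step 2 — Transfer function: H(jω) = jωL/(R + jωL).
Step 3 — Numerator jωL = j·155.9; denominator R + jωL = 30 + j155.9.
Step 4 — H = 0.9643 + j0.1856.
Step 5 — Magnitude: |H| = 0.982 (-0.2 dB); phase: φ = 10.9°.

|H| = 0.982 (-0.2 dB), φ = 10.9°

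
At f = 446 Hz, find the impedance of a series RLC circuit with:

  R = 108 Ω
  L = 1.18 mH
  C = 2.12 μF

Step 1 — Angular frequency: ω = 2π·f = 2π·446 = 2802 rad/s.
Step 2 — Component impedances:
  R: Z = R = 108 Ω
  L: Z = jωL = j·2802·0.00118 = 0 + j3.307 Ω
  C: Z = 1/(jωC) = -j/(ω·C) = 0 - j168.3 Ω
Step 3 — Series combination: Z_total = R + L + C = 108 - j165 Ω = 197.2∠-56.8° Ω.

Z = 108 - j165 Ω = 197.2∠-56.8° Ω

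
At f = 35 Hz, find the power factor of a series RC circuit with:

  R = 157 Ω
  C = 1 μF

Step 1 — Angular frequency: ω = 2π·f = 2π·35 = 219.9 rad/s.
Step 2 — Component impedances:
  R: Z = R = 157 Ω
  C: Z = 1/(jωC) = -j/(ω·C) = 0 - j4547 Ω
Step 3 — Series combination: Z_total = R + C = 157 - j4547 Ω = 4550∠-88.0° Ω.
Step 4 — Power factor: PF = cos(φ) = Re(Z)/|Z| = 157/4550 = 0.03451.
Step 5 — Type: Im(Z) = -4547 ⇒ leading (phase φ = -88.0°).

PF = 0.03451 (leading, φ = -88.0°)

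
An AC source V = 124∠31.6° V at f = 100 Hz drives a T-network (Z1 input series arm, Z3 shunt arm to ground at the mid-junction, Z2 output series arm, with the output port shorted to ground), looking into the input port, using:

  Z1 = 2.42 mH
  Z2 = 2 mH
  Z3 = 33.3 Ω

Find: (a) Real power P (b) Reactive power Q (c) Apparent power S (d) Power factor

Step 1 — Angular frequency: ω = 2π·f = 2π·100 = 628.3 rad/s.
Step 2 — Component impedances:
  Z1: Z = jωL = j·628.3·0.00242 = 0 + j1.521 Ω
  Z2: Z = jωL = j·628.3·0.002 = 0 + j1.257 Ω
  Z3: Z = R = 33.3 Ω
Step 3 — With the output port shorted to ground, the output series arm Z2 runs from the junction to ground; the shunt arm Z3 also runs from the junction to ground. They appear in parallel: Z3 || Z2 = 0.04735 + j1.255 Ω.
Step 4 — Series with input arm Z1: Z_in = Z1 + (Z3 || Z2) = 0.04735 + j2.775 Ω = 2.776∠89.0° Ω.
Step 5 — Source phasor: V = 124∠31.6° V = 105.6 + j64.97 V.
Step 6 — Current: I = V / Z = 24.05 - j37.64 A = 44.67∠-57.4° A.
Step 7 — Complex power: S = V·I* = 94.5 + j5539 VA.
Step 8 — Real power: P = Re(S) = 94.5 W.
Step 9 — Reactive power: Q = Im(S) = 5539 VAR.
Step 10 — Apparent power: |S| = 5539 VA.
Step 11 — Power factor: PF = P/|S| = 0.01706 (lagging).

(a) P = 94.5 W  (b) Q = 5539 VAR  (c) S = 5539 VA  (d) PF = 0.01706 (lagging)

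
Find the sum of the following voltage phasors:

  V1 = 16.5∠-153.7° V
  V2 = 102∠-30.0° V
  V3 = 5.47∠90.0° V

Step 1 — Convert each phasor to rectangular form:
  V1 = 16.5·(cos(-153.7°) + j·sin(-153.7°)) = -14.79 - j7.311 V
  V2 = 102·(cos(-30.0°) + j·sin(-30.0°)) = 88.33 - j51 V
  V3 = 5.47·(cos(90.0°) + j·sin(90.0°)) = 0 + j5.47 V
Step 2 — Sum components: V_total = 73.54 - j52.84 V.
Step 3 — Convert to polar: |V_total| = 90.56 V, ∠V_total = -35.7°.

V_total = 90.56∠-35.7° V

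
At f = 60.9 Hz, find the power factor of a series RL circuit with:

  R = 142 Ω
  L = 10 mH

Step 1 — Angular frequency: ω = 2π·f = 2π·60.9 = 382.6 rad/s.
Step 2 — Component impedances:
  R: Z = R = 142 Ω
  L: Z = jωL = j·382.6·0.01 = 0 + j3.826 Ω
Step 3 — Series combination: Z_total = R + L = 142 + j3.826 Ω = 142.1∠1.5° Ω.
Step 4 — Power factor: PF = cos(φ) = Re(Z)/|Z| = 142/142.05 = 0.9996.
Step 5 — Type: Im(Z) = 3.826 ⇒ lagging (phase φ = 1.5°).

PF = 0.9996 (lagging, φ = 1.5°)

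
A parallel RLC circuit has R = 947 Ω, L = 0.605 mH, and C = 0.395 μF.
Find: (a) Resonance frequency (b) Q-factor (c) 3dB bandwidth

Step 1 — Resonance: ω₀ = 1/√(LC) = 1/√(0.000605·3.95e-07) = 6.469e+04 rad/s.
Step 2 — f₀ = ω₀/(2π) = 1.03e+04 Hz.
Step 3 — Parallel Q: Q = R/(ω₀L) = 947/(6.469e+04·0.000605) = 24.2.
Step 4 — Bandwidth: Δω = ω₀/Q = 2673 rad/s; BW = Δω/(2π) = 425.5 Hz.

(a) f₀ = 1.03e+04 Hz  (b) Q = 24.2  (c) BW = 425.5 Hz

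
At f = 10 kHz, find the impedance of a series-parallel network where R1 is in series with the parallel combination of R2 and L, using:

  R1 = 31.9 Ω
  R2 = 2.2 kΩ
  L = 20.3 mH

Step 1 — Angular frequency: ω = 2π·f = 2π·1e+04 = 6.283e+04 rad/s.
Step 2 — Component impedances:
  R1: Z = R = 31.9 Ω
  R2: Z = R = 2200 Ω
  L: Z = jωL = j·6.283e+04·0.0203 = 0 + j1275 Ω
Step 3 — Parallel branch: R2 || L = 1/(1/R2 + 1/L) = 553.5 + j954.6 Ω.
Step 4 — Series with R1: Z_total = R1 + (R2 || L) = 585.4 + j954.6 Ω = 1120∠58.5° Ω.

Z = 585.4 + j954.6 Ω = 1120∠58.5° Ω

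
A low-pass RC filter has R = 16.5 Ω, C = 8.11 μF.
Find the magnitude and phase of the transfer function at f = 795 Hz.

Step 1 — Angular frequency: ω = 2π·795 = 4995 rad/s.
Step 2 — Transfer function: H(jω) = 1/(1 + jωRC).
Step 3 — Denominator: 1 + jωRC = 1 + j·4995·16.5·8.11e-06 = 1 + j0.6684.
Step 4 — H = 0.6912 - j0.462.
Step 5 — Magnitude: |H| = 0.8314 (-1.6 dB); phase: φ = -33.8°.

|H| = 0.8314 (-1.6 dB), φ = -33.8°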